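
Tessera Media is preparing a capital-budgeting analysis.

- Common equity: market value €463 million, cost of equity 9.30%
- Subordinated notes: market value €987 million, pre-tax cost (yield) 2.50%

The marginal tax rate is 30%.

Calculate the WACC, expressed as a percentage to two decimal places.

Total capital V = 463 + 987 = 1450.
Equity: weight = 463/1450 = 0.3193; cost = 9.3%.
Subordinated notes: weight = 987/1450 = 0.6807; after-tax cost = 2.5% × (1 − 30%) = 1.7500%.
WACC = 0.3193 × 9.3000% + 0.6807 × 1.7500% = 4.1608%.

4.16%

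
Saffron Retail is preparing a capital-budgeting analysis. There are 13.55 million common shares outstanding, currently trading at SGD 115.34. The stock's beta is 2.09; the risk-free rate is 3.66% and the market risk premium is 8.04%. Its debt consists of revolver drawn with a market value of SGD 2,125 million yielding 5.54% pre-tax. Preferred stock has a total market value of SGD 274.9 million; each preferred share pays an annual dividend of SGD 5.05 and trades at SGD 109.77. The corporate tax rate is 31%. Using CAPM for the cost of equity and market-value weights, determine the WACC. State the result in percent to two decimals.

10.44%

Cost of equity via CAPM: Re = 3.66% + 2.09 × 8.04% = 20.4636%.
Cost of preferred: Rp = 5.05 / 109.77 = 4.6005%.
Market value of equity E = 115.34 × 13.55m = 1562.857m.
Total capital V = 1562.857 + 274.9 + 2125 = 3962.757.
Equity: weight = 1562.857/3962.757 = 0.3944; cost = 20.4636%.
Preferred: weight = 274.9/3962.757 = 0.0694; cost = 4.6005%.
Revolver drawn: weight = 2125/3962.757 = 0.5362; after-tax cost = 5.54% × (1 − 31%) = 3.8226%.
WACC = 0.3944 × 20.4636% + 0.0694 × 4.6005% + 0.5362 × 3.8226% = 10.4395%.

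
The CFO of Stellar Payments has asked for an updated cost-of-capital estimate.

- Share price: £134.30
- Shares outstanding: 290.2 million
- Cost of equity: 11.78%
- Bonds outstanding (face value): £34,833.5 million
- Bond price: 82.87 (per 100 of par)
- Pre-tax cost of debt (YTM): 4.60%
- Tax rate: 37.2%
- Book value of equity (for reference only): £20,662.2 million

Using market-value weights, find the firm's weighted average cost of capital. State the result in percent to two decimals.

8.00%

Market value of equity E = 134.3 × 290.2m = 38973.86m. Market value of debt D = 34833.5m × 82.87/100 = 28866.52145m.
Total capital V = 38973.86 + 28866.52145 = 67840.38145.
Equity: weight = 38973.86/67840.38145 = 0.5745; cost = 11.78%.
Bonds outstanding: weight = 28866.52145/67840.38145 = 0.4255; after-tax cost = 4.6% × (1 − 37.2%) = 2.8888%.
WACC = 0.5745 × 11.7800% + 0.4255 × 2.8888% = 7.9967%.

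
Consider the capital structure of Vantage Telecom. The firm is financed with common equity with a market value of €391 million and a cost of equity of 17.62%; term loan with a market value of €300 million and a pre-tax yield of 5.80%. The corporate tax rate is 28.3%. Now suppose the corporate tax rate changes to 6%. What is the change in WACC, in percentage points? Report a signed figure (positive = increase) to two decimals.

+0.56 pp

Current WACC:
Total capital V = 391 + 300 = 691.
Equity: weight = 391/691 = 0.5658; cost = 17.62%.
Term loan: weight = 300/691 = 0.4342; after-tax cost = 5.8% × (1 − 28.3%) = 4.1586%.
WACC = 0.5658 × 17.6200% + 0.4342 × 4.1586% = 11.7757%.
After the change:
Total capital V = 391 + 300 = 691.
Equity: weight = 391/691 = 0.5658; cost = 17.62%.
Term loan: weight = 300/691 = 0.4342; after-tax cost = 5.8% × (1 − 6%) = 5.4520%.
WACC = 0.5658 × 17.6200% + 0.4342 × 5.4520% = 12.3372%.
Change in WACC = 12.3372% − 11.7757% = 0.5615 pp.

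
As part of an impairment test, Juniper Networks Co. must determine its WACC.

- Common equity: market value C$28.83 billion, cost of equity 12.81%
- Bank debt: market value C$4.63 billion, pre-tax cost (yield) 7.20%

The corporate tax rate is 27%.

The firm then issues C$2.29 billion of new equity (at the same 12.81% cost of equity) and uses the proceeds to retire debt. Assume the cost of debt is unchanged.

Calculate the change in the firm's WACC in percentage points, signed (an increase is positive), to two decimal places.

Current WACC:
Total capital V = 28.83 + 4.63 = 33.46.
Equity: weight = 28.83/33.46 = 0.8616; cost = 12.81%.
Bank debt: weight = 4.63/33.46 = 0.1384; after-tax cost = 7.2% × (1 − 27%) = 5.2560%.
WACC = 0.8616 × 12.8100% + 0.1384 × 5.2560% = 11.7647%.
After the change:
Total capital V = 31.12 + 2.34 = 33.46.
Equity: weight = 31.12/33.46 = 0.9301; cost = 12.81%.
Bank debt: weight = 2.34/33.46 = 0.0699; after-tax cost = 7.2% × (1 − 27%) = 5.2560%.
WACC = 0.9301 × 12.8100% + 0.0699 × 5.2560% = 12.2817%.
Change in WACC = 12.2817% − 11.7647% = 0.5170 pp.

+0.52 pp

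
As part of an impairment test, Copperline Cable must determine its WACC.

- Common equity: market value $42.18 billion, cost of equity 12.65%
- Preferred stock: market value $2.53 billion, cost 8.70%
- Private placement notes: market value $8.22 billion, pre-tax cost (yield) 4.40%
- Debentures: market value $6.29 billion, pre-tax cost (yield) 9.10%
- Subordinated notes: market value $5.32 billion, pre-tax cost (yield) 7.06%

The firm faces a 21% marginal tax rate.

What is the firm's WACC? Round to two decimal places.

10.21%

Total capital V = 42.18 + 2.53 + 8.22 + 6.29 + 5.32 = 64.54.
Equity: weight = 42.18/64.54 = 0.6535; cost = 12.65%.
Preferred: weight = 2.53/64.54 = 0.0392; cost = 8.7%.
Private placement notes: weight = 8.22/64.54 = 0.1274; after-tax cost = 4.4% × (1 − 21%) = 3.4760%.
Debentures: weight = 6.29/64.54 = 0.0975; after-tax cost = 9.1% × (1 − 21%) = 7.1890%.
Subordinated notes: weight = 5.32/64.54 = 0.0824; after-tax cost = 7.06% × (1 − 21%) = 5.5774%.
WACC = 0.6535 × 12.6500% + 0.0392 × 8.7000% + 0.1274 × 3.4760% + 0.0975 × 7.1890% + 0.0824 × 5.5774% = 10.2115%.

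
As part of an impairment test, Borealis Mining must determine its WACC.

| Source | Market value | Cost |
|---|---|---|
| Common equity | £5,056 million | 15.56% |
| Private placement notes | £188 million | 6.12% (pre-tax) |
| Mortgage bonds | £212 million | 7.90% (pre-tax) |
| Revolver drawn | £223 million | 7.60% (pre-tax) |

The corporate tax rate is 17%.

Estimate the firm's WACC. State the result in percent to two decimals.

14.51%

Total capital V = 5056 + 188 + 212 + 223 = 5679.
Equity: weight = 5056/5679 = 0.8903; cost = 15.56%.
Private placement notes: weight = 188/5679 = 0.0331; after-tax cost = 6.12% × (1 − 17%) = 5.0796%.
Mortgage bonds: weight = 212/5679 = 0.0373; after-tax cost = 7.9% × (1 − 17%) = 6.5570%.
Revolver drawn: weight = 223/5679 = 0.0393; after-tax cost = 7.6% × (1 − 17%) = 6.3080%.
WACC = 0.8903 × 15.5600% + 0.0331 × 5.0796% + 0.0373 × 6.5570% + 0.0393 × 6.3080% = 14.5137%.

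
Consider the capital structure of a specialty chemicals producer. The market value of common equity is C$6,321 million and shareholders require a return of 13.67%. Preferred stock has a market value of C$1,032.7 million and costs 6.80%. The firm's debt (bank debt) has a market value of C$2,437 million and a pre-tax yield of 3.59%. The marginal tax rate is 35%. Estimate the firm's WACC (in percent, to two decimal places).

10.12%

Total capital V = 6321 + 1032.7 + 2437 = 9790.7.
Equity: weight = 6321/9790.7 = 0.6456; cost = 13.67%.
Preferred: weight = 1032.7/9790.7 = 0.1055; cost = 6.8%.
Bank debt: weight = 2437/9790.7 = 0.2489; after-tax cost = 3.59% × (1 − 35%) = 2.3335%.
WACC = 0.6456 × 13.6700% + 0.1055 × 6.8000% + 0.2489 × 2.3335% = 10.1236%.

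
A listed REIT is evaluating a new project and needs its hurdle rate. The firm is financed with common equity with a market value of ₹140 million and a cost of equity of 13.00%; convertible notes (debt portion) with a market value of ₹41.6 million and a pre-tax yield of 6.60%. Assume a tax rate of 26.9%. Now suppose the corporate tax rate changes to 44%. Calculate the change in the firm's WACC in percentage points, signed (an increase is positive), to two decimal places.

Current WACC:
Total capital V = 140 + 41.6 = 181.6.
Equity: weight = 140/181.6 = 0.7709; cost = 13%.
Convertible notes (debt portion): weight = 41.6/181.6 = 0.2291; after-tax cost = 6.6% × (1 − 26.9%) = 4.8246%.
WACC = 0.7709 × 13.0000% + 0.2291 × 4.8246% = 11.1272%.
After the change:
Total capital V = 140 + 41.6 = 181.6.
Equity: weight = 140/181.6 = 0.7709; cost = 13%.
Convertible notes (debt portion): weight = 41.6/181.6 = 0.2291; after-tax cost = 6.6% × (1 − 44%) = 3.6960%.
WACC = 0.7709 × 13.0000% + 0.2291 × 3.6960% = 10.8687%.
Change in WACC = 10.8687% − 11.1272% = -0.2585 pp.

-0.26 pp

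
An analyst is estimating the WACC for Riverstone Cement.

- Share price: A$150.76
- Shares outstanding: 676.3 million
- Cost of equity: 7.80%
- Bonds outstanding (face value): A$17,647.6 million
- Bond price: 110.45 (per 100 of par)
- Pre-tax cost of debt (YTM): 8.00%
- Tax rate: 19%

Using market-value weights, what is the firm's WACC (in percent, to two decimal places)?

7.59%

Market value of equity E = 150.76 × 676.3m = 101958.988m. Market value of debt D = 17647.6m × 110.45/100 = 19491.7742m.
Total capital V = 101958.988 + 19491.7742 = 121450.7622.
Equity: weight = 101958.988/121450.7622 = 0.8395; cost = 7.8%.
Bonds outstanding: weight = 19491.7742/121450.7622 = 0.1605; after-tax cost = 8% × (1 − 19%) = 6.4800%.
WACC = 0.8395 × 7.8000% + 0.1605 × 6.4800% = 7.5882%.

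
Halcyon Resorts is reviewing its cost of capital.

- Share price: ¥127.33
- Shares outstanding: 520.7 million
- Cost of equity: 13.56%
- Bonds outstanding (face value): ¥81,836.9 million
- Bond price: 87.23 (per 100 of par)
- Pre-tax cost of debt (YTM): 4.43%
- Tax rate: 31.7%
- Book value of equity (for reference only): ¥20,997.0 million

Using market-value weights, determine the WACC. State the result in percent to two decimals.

Market value of equity E = 127.33 × 520.7m = 66300.731m. Market value of debt D = 81836.9m × 87.23/100 = 71386.32787m.
Total capital V = 66300.731 + 71386.32787 = 137687.05887.
Equity: weight = 66300.731/137687.05887 = 0.4815; cost = 13.56%.
Bonds outstanding: weight = 71386.32787/137687.05887 = 0.5185; after-tax cost = 4.43% × (1 − 31.7%) = 3.0257%.
WACC = 0.4815 × 13.5600% + 0.5185 × 3.0257% = 8.0983%.

8.10%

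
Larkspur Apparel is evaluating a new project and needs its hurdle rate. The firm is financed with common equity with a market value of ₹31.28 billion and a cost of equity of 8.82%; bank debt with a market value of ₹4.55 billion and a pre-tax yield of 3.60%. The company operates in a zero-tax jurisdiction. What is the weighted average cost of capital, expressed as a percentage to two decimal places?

Total capital V = 31.28 + 4.55 = 35.83.
Equity: weight = 31.28/35.83 = 0.8730; cost = 8.82%.
Bank debt: weight = 4.55/35.83 = 0.1270; after-tax cost = 3.6% × (1 − 0%) = 3.6000%.
WACC = 0.8730 × 8.8200% + 0.1270 × 3.6000% = 8.1571%.

8.16%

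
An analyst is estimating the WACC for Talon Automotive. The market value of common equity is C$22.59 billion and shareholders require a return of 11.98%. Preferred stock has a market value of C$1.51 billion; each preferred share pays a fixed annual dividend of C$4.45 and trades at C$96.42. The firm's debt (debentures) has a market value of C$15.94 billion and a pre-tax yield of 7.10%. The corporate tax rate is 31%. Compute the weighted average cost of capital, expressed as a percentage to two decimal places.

Cost of preferred: Rp = 4.45 / 96.42 = 4.6152%.
Total capital V = 22.59 + 1.51 + 15.94 = 40.04.
Equity: weight = 22.59/40.04 = 0.5642; cost = 11.98%.
Preferred: weight = 1.51/40.04 = 0.0377; cost = 4.6152%.
Debentures: weight = 15.94/40.04 = 0.3981; after-tax cost = 7.1% × (1 − 31%) = 4.8990%.
WACC = 0.5642 × 11.9800% + 0.0377 × 4.6152% + 0.3981 × 4.8990% = 8.8833%.

8.88%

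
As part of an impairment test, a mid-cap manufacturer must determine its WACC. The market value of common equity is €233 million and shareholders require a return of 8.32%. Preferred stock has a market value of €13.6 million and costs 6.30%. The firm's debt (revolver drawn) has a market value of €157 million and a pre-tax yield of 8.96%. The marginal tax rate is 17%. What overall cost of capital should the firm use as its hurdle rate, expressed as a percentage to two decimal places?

7.91%

Total capital V = 233 + 13.6 + 157 = 403.6.
Equity: weight = 233/403.6 = 0.5773; cost = 8.32%.
Preferred: weight = 13.6/403.6 = 0.0337; cost = 6.3%.
Revolver drawn: weight = 157/403.6 = 0.3890; after-tax cost = 8.96% × (1 − 17%) = 7.4368%.
WACC = 0.5773 × 8.3200% + 0.0337 × 6.3000% + 0.3890 × 7.4368% = 7.9084%.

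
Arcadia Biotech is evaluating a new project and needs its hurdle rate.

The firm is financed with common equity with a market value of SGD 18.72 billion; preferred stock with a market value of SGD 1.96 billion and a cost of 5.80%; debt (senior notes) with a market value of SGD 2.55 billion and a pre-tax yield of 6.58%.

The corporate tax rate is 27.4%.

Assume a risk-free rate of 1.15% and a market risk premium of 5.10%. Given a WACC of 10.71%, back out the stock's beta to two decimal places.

Total capital V = 18.72 + 1.96 + 2.55 = 23.23.
Equity weight = 18.72/23.23 = 0.8059.
Preferred weight = 1.96/23.23 = 0.0844.
Senior notes weight = 2.55/23.23 = 0.1098.
Debt contribution = 0.1098 × 6.58% × (1 − 27.4%) = 0.5244%.
Preferred contribution = 0.0844 × 5.8% = 0.4894%.
Required equity contribution = 10.71% − 1.0138% = 9.6962%  ⇒  Re = 12.0323%.
CAPM: 12.0323% = 1.15% + β × 5.1%  ⇒  β = 2.1338.

2.13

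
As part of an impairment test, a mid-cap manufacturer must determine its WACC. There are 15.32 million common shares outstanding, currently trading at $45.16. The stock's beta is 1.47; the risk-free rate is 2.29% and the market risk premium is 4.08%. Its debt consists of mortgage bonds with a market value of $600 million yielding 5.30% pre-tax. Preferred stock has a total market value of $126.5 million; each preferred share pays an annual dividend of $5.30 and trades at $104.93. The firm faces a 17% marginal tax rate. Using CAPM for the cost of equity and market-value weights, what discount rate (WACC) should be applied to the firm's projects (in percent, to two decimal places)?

Cost of equity via CAPM: Re = 2.29% + 1.47 × 4.08% = 8.2876%.
Cost of preferred: Rp = 5.3 / 104.93 = 5.0510%.
Market value of equity E = 45.16 × 15.32m = 691.8512m.
Total capital V = 691.8512 + 126.5 + 600 = 1418.3512.
Equity: weight = 691.8512/1418.3512 = 0.4878; cost = 8.2876%.
Preferred: weight = 126.5/1418.3512 = 0.0892; cost = 5.051%.
Mortgage bonds: weight = 600/1418.3512 = 0.4230; after-tax cost = 5.3% × (1 − 17%) = 4.3990%.
WACC = 0.4878 × 8.2876% + 0.0892 × 5.0510% + 0.4230 × 4.3990% = 6.3540%.

6.35%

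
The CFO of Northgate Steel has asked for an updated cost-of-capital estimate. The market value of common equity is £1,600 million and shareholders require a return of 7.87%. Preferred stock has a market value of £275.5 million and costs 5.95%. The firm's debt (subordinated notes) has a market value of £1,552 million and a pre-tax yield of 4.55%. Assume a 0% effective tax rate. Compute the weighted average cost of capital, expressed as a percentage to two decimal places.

6.21%

Total capital V = 1600 + 275.5 + 1552 = 3427.5.
Equity: weight = 1600/3427.5 = 0.4668; cost = 7.87%.
Preferred: weight = 275.5/3427.5 = 0.0804; cost = 5.95%.
Subordinated notes: weight = 1552/3427.5 = 0.4528; after-tax cost = 4.55% × (1 − 0%) = 4.5500%.
WACC = 0.4668 × 7.8700% + 0.0804 × 5.9500% + 0.4528 × 4.5500% = 6.2123%.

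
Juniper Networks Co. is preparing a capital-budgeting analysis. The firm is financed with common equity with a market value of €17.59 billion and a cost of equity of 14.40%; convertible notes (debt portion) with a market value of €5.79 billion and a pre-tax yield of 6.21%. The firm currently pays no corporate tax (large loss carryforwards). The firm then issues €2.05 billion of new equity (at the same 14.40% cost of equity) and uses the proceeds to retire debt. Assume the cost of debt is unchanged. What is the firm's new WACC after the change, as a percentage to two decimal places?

13.09%

After the change:
Total capital V = 19.64 + 3.74 = 23.38.
Equity: weight = 19.64/23.38 = 0.8400; cost = 14.4%.
Convertible notes (debt portion): weight = 3.74/23.38 = 0.1600; after-tax cost = 6.21% × (1 − 0%) = 6.2100%.
WACC = 0.8400 × 14.4000% + 0.1600 × 6.2100% = 13.0899%.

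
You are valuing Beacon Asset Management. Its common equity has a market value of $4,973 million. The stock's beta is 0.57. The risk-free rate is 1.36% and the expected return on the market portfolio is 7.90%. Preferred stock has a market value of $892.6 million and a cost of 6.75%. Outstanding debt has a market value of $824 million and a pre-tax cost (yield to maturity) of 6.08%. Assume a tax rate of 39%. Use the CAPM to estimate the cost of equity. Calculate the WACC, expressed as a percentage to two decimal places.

Market risk premium = 7.9% − 1.36% = 6.54%.
Cost of equity via CAPM: Re = 1.36% + 0.57 × 6.54% = 5.0878%.
Total capital V = 4973 + 892.6 + 824 = 6689.6.
Equity: weight = 4973/6689.6 = 0.7434; cost = 5.0878%.
Preferred: weight = 892.6/6689.6 = 0.1334; cost = 6.75%.
Debt: weight = 824/6689.6 = 0.1232; after-tax cost = 6.08% × (1 − 39%) = 3.7088%.
WACC = 0.7434 × 5.0878% + 0.1334 × 6.7500% + 0.1232 × 3.7088% = 5.1397%.

5.14%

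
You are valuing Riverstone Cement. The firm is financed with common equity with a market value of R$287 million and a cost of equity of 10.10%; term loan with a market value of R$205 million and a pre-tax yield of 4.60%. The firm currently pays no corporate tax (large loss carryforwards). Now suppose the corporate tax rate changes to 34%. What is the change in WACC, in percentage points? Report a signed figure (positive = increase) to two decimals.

-0.65 pp

Current WACC:
Total capital V = 287 + 205 = 492.
Equity: weight = 287/492 = 0.5833; cost = 10.1%.
Term loan: weight = 205/492 = 0.4167; after-tax cost = 4.6% × (1 − 0%) = 4.6000%.
WACC = 0.5833 × 10.1000% + 0.4167 × 4.6000% = 7.8083%.
After the change:
Total capital V = 287 + 205 = 492.
Equity: weight = 287/492 = 0.5833; cost = 10.1%.
Term loan: weight = 205/492 = 0.4167; after-tax cost = 4.6% × (1 − 34%) = 3.0360%.
WACC = 0.5833 × 10.1000% + 0.4167 × 3.0360% = 7.1567%.
Change in WACC = 7.1567% − 7.8083% = -0.6517 pp.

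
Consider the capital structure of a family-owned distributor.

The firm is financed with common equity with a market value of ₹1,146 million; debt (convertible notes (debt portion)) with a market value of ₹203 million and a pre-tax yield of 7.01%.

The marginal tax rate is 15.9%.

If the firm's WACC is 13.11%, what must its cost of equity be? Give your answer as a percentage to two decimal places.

14.39%

Total capital V = 1146 + 203 = 1349.
Equity weight = 1146/1349 = 0.8495.
Convertible notes (debt portion) weight = 203/1349 = 0.1505.
Debt contribution = 0.1505 × 7.01% × (1 − 15.9%) = 0.8872%.
Required equity contribution = 13.11% − 0.8872% = 12.2228%.
Re = 12.2228% / 0.8495 = 14.3880%.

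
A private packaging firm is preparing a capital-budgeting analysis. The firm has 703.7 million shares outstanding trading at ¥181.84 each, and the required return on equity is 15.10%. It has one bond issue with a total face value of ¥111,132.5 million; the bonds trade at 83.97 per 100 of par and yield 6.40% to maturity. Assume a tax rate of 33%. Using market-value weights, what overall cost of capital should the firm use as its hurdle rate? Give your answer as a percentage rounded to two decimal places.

Market value of equity E = 181.84 × 703.7m = 127960.808m. Market value of debt D = 111132.5m × 83.97/100 = 93317.96025m.
Total capital V = 127960.808 + 93317.96025 = 221278.76825.
Equity: weight = 127960.808/221278.76825 = 0.5783; cost = 15.1%.
Bonds outstanding: weight = 93317.96025/221278.76825 = 0.4217; after-tax cost = 6.4% × (1 − 33%) = 4.2880%.
WACC = 0.5783 × 15.1000% + 0.4217 × 4.2880% = 10.5403%.

10.54%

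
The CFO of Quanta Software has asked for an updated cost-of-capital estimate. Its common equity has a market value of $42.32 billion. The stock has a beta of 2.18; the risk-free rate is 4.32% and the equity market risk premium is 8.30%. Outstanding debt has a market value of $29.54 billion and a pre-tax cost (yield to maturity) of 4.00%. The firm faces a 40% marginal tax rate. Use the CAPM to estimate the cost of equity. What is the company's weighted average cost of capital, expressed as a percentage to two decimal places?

14.19%

Cost of equity via CAPM: Re = 4.32% + 2.18 × 8.3% = 22.4140%.
Total capital V = 42.32 + 29.54 = 71.86.
Equity: weight = 42.32/71.86 = 0.5889; cost = 22.414%.
Debt: weight = 29.54/71.86 = 0.4111; after-tax cost = 4% × (1 − 40%) = 2.4000%.
WACC = 0.5889 × 22.4140% + 0.4111 × 2.4000% = 14.1867%.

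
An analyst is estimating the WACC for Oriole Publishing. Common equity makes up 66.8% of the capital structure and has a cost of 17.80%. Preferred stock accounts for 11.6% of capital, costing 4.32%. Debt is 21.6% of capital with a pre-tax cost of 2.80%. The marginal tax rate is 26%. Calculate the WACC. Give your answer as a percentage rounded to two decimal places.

12.84%

After-tax cost of debt = 2.8% × (1 − 26%) = 2.0720%.
WACC = 0.668 × 17.8000% + 0.116 × 4.3200% + 0.216 × 2.0720% = 12.8391%.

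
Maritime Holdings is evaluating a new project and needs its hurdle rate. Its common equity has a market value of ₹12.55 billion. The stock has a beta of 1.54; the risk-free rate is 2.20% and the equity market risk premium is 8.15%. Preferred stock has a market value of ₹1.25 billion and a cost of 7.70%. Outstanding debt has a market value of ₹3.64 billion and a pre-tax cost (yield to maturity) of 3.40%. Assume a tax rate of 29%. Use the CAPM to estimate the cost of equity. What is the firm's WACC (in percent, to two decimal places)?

Cost of equity via CAPM: Re = 2.2% + 1.54 × 8.15% = 14.7510%.
Total capital V = 12.55 + 1.25 + 3.64 = 17.44.
Equity: weight = 12.55/17.44 = 0.7196; cost = 14.751%.
Preferred: weight = 1.25/17.44 = 0.0717; cost = 7.7%.
Debt: weight = 3.64/17.44 = 0.2087; after-tax cost = 3.4% × (1 − 29%) = 2.4140%.
WACC = 0.7196 × 14.7510% + 0.0717 × 7.7000% + 0.2087 × 2.4140% = 11.6707%.

11.67%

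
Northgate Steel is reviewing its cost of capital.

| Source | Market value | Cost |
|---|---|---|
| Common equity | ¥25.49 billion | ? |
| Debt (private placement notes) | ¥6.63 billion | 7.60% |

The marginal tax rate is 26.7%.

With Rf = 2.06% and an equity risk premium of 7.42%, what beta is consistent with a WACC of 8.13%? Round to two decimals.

0.91

Total capital V = 25.49 + 6.63 = 32.12.
Equity weight = 25.49/32.12 = 0.7936.
Private placement notes weight = 6.63/32.12 = 0.2064.
Debt contribution = 0.2064 × 7.6% × (1 − 26.7%) = 1.1499%.
Required equity contribution = 8.13% − 1.1499% = 6.9801%  ⇒  Re = 8.7957%.
CAPM: 8.7957% = 2.06% + β × 7.42%  ⇒  β = 0.9078.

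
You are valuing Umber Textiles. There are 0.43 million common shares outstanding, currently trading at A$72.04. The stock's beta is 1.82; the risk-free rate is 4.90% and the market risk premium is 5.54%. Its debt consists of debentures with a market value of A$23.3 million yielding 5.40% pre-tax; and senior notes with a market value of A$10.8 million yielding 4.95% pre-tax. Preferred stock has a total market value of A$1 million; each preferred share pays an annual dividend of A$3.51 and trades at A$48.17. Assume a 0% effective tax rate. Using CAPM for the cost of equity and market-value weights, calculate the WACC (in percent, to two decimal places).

Cost of equity via CAPM: Re = 4.9% + 1.82 × 5.54% = 14.9828%.
Cost of preferred: Rp = 3.51 / 48.17 = 7.2867%.
Market value of equity E = 72.04 × 0.43m = 30.9772m.
Total capital V = 30.9772 + 1 + 23.3 + 10.8 = 66.0772.
Equity: weight = 30.9772/66.0772 = 0.4688; cost = 14.9828%.
Preferred: weight = 1/66.0772 = 0.0151; cost = 7.2867%.
Debentures: weight = 23.3/66.0772 = 0.3526; after-tax cost = 5.4% × (1 − 0%) = 5.4000%.
Senior notes: weight = 10.8/66.0772 = 0.1634; after-tax cost = 4.95% × (1 − 0%) = 4.9500%.
WACC = 0.4688 × 14.9828% + 0.0151 × 7.2867% + 0.3526 × 5.4000% + 0.1634 × 4.9500% = 9.8474%.

9.85%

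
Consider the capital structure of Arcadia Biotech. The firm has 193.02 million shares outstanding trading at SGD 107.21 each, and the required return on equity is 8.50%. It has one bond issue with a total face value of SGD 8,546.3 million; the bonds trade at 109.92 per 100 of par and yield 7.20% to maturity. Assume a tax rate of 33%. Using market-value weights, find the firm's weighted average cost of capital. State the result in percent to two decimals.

Market value of equity E = 107.21 × 193.02m = 20693.6742m. Market value of debt D = 8546.3m × 109.92/100 = 9394.09296m.
Total capital V = 20693.6742 + 9394.09296 = 30087.76716.
Equity: weight = 20693.6742/30087.76716 = 0.6878; cost = 8.5%.
Bonds outstanding: weight = 9394.09296/30087.76716 = 0.3122; after-tax cost = 7.2% × (1 − 33%) = 4.8240%.
WACC = 0.6878 × 8.5000% + 0.3122 × 4.8240% = 7.3523%.

7.35%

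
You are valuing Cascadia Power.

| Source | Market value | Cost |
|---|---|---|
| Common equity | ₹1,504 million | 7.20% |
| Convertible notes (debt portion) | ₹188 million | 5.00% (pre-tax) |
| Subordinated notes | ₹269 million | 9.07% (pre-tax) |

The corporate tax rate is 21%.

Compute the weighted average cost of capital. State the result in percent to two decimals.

Total capital V = 1504 + 188 + 269 = 1961.
Equity: weight = 1504/1961 = 0.7670; cost = 7.2%.
Convertible notes (debt portion): weight = 188/1961 = 0.0959; after-tax cost = 5% × (1 − 21%) = 3.9500%.
Subordinated notes: weight = 269/1961 = 0.1372; after-tax cost = 9.07% × (1 − 21%) = 7.1653%.
WACC = 0.7670 × 7.2000% + 0.0959 × 3.9500% + 0.1372 × 7.1653% = 6.8837%.

6.88%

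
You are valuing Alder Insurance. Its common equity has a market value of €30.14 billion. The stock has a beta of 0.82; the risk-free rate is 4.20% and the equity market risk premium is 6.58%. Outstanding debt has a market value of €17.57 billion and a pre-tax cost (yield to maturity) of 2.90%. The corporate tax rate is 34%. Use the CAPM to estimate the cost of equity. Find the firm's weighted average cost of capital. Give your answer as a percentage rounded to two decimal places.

6.77%

Cost of equity via CAPM: Re = 4.2% + 0.82 × 6.58% = 9.5956%.
Total capital V = 30.14 + 17.57 = 47.71.
Equity: weight = 30.14/47.71 = 0.6317; cost = 9.5956%.
Debt: weight = 17.57/47.71 = 0.3683; after-tax cost = 2.9% × (1 − 34%) = 1.9140%.
WACC = 0.6317 × 9.5956% + 0.3683 × 1.9140% = 6.7667%.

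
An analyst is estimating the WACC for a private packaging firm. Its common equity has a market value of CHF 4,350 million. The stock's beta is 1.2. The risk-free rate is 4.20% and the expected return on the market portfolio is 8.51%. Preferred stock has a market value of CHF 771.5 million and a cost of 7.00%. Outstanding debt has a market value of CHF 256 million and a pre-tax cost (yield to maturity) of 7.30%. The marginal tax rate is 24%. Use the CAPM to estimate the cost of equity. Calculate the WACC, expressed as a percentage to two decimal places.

Market risk premium = 8.51% − 4.2% = 4.31%.
Cost of equity via CAPM: Re = 4.2% + 1.2 × 4.31% = 9.3720%.
Total capital V = 4350 + 771.5 + 256 = 5377.5.
Equity: weight = 4350/5377.5 = 0.8089; cost = 9.372%.
Preferred: weight = 771.5/5377.5 = 0.1435; cost = 7%.
Debt: weight = 256/5377.5 = 0.0476; after-tax cost = 7.3% × (1 − 24%) = 5.5480%.
WACC = 0.8089 × 9.3720% + 0.1435 × 7.0000% + 0.0476 × 5.5480% = 8.8496%.

8.85%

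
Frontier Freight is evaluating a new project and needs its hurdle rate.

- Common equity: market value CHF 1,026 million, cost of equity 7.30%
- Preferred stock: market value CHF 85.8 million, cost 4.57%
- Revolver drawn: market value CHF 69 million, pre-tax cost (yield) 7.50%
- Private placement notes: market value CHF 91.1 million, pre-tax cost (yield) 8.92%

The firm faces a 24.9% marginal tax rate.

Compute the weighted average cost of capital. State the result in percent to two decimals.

Total capital V = 1026 + 85.8 + 69 + 91.1 = 1271.9.
Equity: weight = 1026/1271.9 = 0.8067; cost = 7.3%.
Preferred: weight = 85.8/1271.9 = 0.0675; cost = 4.57%.
Revolver drawn: weight = 69/1271.9 = 0.0542; after-tax cost = 7.5% × (1 − 24.9%) = 5.6325%.
Private placement notes: weight = 91.1/1271.9 = 0.0716; after-tax cost = 8.92% × (1 − 24.9%) = 6.6989%.
WACC = 0.8067 × 7.3000% + 0.0675 × 4.5700% + 0.0542 × 5.6325% + 0.0716 × 6.6989% = 6.9823%.

6.98%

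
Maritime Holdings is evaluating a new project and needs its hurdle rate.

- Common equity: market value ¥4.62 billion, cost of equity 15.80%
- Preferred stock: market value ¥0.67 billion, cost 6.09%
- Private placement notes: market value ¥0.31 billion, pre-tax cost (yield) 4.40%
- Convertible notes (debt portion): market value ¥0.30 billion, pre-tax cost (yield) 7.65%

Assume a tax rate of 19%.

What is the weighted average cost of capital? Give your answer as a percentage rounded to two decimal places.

13.57%

Total capital V = 4.62 + 0.67 + 0.31 + 0.3 = 5.9.
Equity: weight = 4.62/5.9 = 0.7831; cost = 15.8%.
Preferred: weight = 0.67/5.9 = 0.1136; cost = 6.09%.
Private placement notes: weight = 0.31/5.9 = 0.0525; after-tax cost = 4.4% × (1 − 19%) = 3.5640%.
Convertible notes (debt portion): weight = 0.3/5.9 = 0.0508; after-tax cost = 7.65% × (1 − 19%) = 6.1965%.
WACC = 0.7831 × 15.8000% + 0.1136 × 6.0900% + 0.0525 × 3.5640% + 0.0508 × 6.1965% = 13.5661%.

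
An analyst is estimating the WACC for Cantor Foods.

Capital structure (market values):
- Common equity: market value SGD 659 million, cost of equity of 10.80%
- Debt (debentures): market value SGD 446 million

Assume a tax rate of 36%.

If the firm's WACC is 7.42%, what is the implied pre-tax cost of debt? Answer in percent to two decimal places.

3.79%

Total capital V = 659 + 446 = 1105.
Equity weight = 659/1105 = 0.5964.
Debentures weight = 446/1105 = 0.4036.
Equity contribution = 0.5964 × 10.8% = 6.4409%.
Remaining for debt = 7.42% − 6.4409% = 0.9791%.
Rd × (1 − 36%) × 0.4036 = 0.9791%  ⇒  Rd = 3.7903%.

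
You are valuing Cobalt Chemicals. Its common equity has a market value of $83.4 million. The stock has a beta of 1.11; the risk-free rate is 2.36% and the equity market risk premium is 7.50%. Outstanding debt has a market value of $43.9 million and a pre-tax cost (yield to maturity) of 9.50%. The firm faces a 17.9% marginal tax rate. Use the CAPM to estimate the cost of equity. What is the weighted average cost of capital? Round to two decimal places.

Cost of equity via CAPM: Re = 2.36% + 1.11 × 7.5% = 10.6850%.
Total capital V = 83.4 + 43.9 = 127.3.
Equity: weight = 83.4/127.3 = 0.6551; cost = 10.685%.
Debt: weight = 43.9/127.3 = 0.3449; after-tax cost = 9.5% × (1 − 17.9%) = 7.7995%.
WACC = 0.6551 × 10.6850% + 0.3449 × 7.7995% = 9.6899%.

9.69%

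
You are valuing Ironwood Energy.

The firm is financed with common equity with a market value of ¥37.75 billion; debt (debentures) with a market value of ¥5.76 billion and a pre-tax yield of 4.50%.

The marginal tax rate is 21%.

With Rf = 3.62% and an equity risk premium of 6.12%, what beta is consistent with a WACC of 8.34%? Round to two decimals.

0.89

Total capital V = 37.75 + 5.76 = 43.51.
Equity weight = 37.75/43.51 = 0.8676.
Debentures weight = 5.76/43.51 = 0.1324.
Debt contribution = 0.1324 × 4.5% × (1 − 21%) = 0.4706%.
Required equity contribution = 8.34% − 0.4706% = 7.8694%  ⇒  Re = 9.0701%.
CAPM: 9.0701% = 3.62% + β × 6.12%  ⇒  β = 0.8905.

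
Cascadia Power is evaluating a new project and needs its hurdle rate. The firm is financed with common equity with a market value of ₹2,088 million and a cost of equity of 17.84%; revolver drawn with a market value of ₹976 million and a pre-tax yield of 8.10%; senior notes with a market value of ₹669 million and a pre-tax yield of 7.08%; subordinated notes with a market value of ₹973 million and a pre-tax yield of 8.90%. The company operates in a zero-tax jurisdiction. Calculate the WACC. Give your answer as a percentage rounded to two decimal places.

12.44%

Total capital V = 2088 + 976 + 669 + 973 = 4706.
Equity: weight = 2088/4706 = 0.4437; cost = 17.84%.
Revolver drawn: weight = 976/4706 = 0.2074; after-tax cost = 8.1% × (1 − 0%) = 8.1000%.
Senior notes: weight = 669/4706 = 0.1422; after-tax cost = 7.08% × (1 − 0%) = 7.0800%.
Subordinated notes: weight = 973/4706 = 0.2068; after-tax cost = 8.9% × (1 − 0%) = 8.9000%.
WACC = 0.4437 × 17.8400% + 0.2074 × 8.1000% + 0.1422 × 7.0800% + 0.2068 × 8.9000% = 12.4419%.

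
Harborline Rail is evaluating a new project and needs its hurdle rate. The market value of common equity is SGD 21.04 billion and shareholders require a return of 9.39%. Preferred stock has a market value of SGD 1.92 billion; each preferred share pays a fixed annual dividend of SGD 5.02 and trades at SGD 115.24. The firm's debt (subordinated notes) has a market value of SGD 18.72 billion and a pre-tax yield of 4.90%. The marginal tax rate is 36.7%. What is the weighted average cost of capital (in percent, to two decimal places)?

Cost of preferred: Rp = 5.02 / 115.24 = 4.3561%.
Total capital V = 21.04 + 1.92 + 18.72 = 41.68.
Equity: weight = 21.04/41.68 = 0.5048; cost = 9.39%.
Preferred: weight = 1.92/41.68 = 0.0461; cost = 4.3561%.
Subordinated notes: weight = 18.72/41.68 = 0.4491; after-tax cost = 4.9% × (1 − 36.7%) = 3.1017%.
WACC = 0.5048 × 9.3900% + 0.0461 × 4.3561% + 0.4491 × 3.1017% = 6.3338%.

6.33%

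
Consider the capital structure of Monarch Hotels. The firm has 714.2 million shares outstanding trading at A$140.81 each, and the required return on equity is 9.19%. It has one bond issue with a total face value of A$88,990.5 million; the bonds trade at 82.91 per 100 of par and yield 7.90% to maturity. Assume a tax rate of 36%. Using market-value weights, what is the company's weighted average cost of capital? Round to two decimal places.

Market value of equity E = 140.81 × 714.2m = 100566.502m. Market value of debt D = 88990.5m × 82.91/100 = 73782.02355m.
Total capital V = 100566.502 + 73782.02355 = 174348.52555.
Equity: weight = 100566.502/174348.52555 = 0.5768; cost = 9.19%.
Bonds outstanding: weight = 73782.02355/174348.52555 = 0.4232; after-tax cost = 7.9% × (1 − 36%) = 5.0560%.
WACC = 0.5768 × 9.1900% + 0.4232 × 5.0560% = 7.4405%.

7.44%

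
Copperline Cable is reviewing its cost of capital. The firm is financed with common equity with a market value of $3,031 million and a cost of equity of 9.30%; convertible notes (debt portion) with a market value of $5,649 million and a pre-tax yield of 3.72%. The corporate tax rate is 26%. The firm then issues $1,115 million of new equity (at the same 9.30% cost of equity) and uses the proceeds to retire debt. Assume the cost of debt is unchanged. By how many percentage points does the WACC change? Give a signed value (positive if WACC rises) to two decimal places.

+0.84 pp

Current WACC:
Total capital V = 3031 + 5649 = 8680.
Equity: weight = 3031/8680 = 0.3492; cost = 9.3%.
Convertible notes (debt portion): weight = 5649/8680 = 0.6508; after-tax cost = 3.72% × (1 − 26%) = 2.7528%.
WACC = 0.3492 × 9.3000% + 0.6508 × 2.7528% = 5.0390%.
After the change:
Total capital V = 4146 + 4534 = 8680.
Equity: weight = 4146/8680 = 0.4776; cost = 9.3%.
Convertible notes (debt portion): weight = 4534/8680 = 0.5224; after-tax cost = 3.72% × (1 − 26%) = 2.7528%.
WACC = 0.4776 × 9.3000% + 0.5224 × 2.7528% = 5.8801%.
Change in WACC = 5.8801% − 5.0390% = 0.8410 pp.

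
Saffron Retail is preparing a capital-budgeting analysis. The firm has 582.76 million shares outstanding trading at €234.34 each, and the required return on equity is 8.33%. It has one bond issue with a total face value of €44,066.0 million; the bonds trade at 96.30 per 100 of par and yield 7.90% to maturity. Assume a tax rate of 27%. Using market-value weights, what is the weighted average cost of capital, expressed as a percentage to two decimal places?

Market value of equity E = 234.34 × 582.76m = 136563.9784m. Market value of debt D = 44066m × 96.3/100 = 42435.558m.
Total capital V = 136563.9784 + 42435.558 = 178999.5364.
Equity: weight = 136563.9784/178999.5364 = 0.7629; cost = 8.33%.
Bonds outstanding: weight = 42435.558/178999.5364 = 0.2371; after-tax cost = 7.9% × (1 − 27%) = 5.7670%.
WACC = 0.7629 × 8.3300% + 0.2371 × 5.7670% = 7.7224%.

7.72%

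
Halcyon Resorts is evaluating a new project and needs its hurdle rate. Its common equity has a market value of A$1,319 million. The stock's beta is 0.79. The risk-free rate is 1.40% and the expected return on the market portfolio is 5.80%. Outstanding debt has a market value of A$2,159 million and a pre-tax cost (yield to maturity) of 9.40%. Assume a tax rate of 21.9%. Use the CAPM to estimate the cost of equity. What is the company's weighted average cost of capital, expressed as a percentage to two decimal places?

Market risk premium = 5.8% − 1.4% = 4.4%.
Cost of equity via CAPM: Re = 1.4% + 0.79 × 4.4% = 4.8760%.
Total capital V = 1319 + 2159 = 3478.
Equity: weight = 1319/3478 = 0.3792; cost = 4.876%.
Debt: weight = 2159/3478 = 0.6208; after-tax cost = 9.4% × (1 − 21.9%) = 7.3414%.
WACC = 0.3792 × 4.8760% + 0.6208 × 7.3414% = 6.4064%.

6.41%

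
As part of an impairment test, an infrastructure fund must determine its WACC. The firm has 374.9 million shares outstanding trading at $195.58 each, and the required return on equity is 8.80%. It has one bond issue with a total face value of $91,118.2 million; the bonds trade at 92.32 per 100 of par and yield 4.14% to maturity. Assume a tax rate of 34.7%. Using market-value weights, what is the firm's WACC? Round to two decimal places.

5.54%

Market value of equity E = 195.58 × 374.9m = 73322.942m. Market value of debt D = 91118.2m × 92.32/100 = 84120.32224m.
Total capital V = 73322.942 + 84120.32224 = 157443.26424.
Equity: weight = 73322.942/157443.26424 = 0.4657; cost = 8.8%.
Bonds outstanding: weight = 84120.32224/157443.26424 = 0.5343; after-tax cost = 4.14% × (1 − 34.7%) = 2.7034%.
WACC = 0.4657 × 8.8000% + 0.5343 × 2.7034% = 5.5427%.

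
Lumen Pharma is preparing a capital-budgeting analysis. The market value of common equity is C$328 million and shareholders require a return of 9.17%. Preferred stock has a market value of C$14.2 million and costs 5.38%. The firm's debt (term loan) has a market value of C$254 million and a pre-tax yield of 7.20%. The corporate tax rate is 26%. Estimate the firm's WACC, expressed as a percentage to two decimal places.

Total capital V = 328 + 14.2 + 254 = 596.2.
Equity: weight = 328/596.2 = 0.5502; cost = 9.17%.
Preferred: weight = 14.2/596.2 = 0.0238; cost = 5.38%.
Term loan: weight = 254/596.2 = 0.4260; after-tax cost = 7.2% × (1 − 26%) = 5.3280%.
WACC = 0.5502 × 9.1700% + 0.0238 × 5.3800% + 0.4260 × 5.3280% = 7.4429%.

7.44%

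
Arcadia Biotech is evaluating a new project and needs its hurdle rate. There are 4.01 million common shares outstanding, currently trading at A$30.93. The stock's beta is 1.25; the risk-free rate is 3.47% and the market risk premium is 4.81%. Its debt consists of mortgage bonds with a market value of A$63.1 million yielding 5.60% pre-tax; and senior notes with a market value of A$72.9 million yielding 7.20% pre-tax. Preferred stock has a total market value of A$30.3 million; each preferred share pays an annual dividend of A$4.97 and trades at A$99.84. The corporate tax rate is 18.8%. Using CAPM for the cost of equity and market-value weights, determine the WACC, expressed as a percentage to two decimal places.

7.03%

Cost of equity via CAPM: Re = 3.47% + 1.25 × 4.81% = 9.4825%.
Cost of preferred: Rp = 4.97 / 99.84 = 4.9780%.
Market value of equity E = 30.93 × 4.01m = 124.0293m.
Total capital V = 124.0293 + 30.3 + 63.1 + 72.9 = 290.3293.
Equity: weight = 124.0293/290.3293 = 0.4272; cost = 9.4825%.
Preferred: weight = 30.3/290.3293 = 0.1044; cost = 4.978%.
Mortgage bonds: weight = 63.1/290.3293 = 0.2173; after-tax cost = 5.6% × (1 − 18.8%) = 4.5472%.
Senior notes: weight = 72.9/290.3293 = 0.2511; after-tax cost = 7.2% × (1 − 18.8%) = 5.8464%.
WACC = 0.4272 × 9.4825% + 0.1044 × 4.9780% + 0.2173 × 4.5472% + 0.2511 × 5.8464% = 7.0268%.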